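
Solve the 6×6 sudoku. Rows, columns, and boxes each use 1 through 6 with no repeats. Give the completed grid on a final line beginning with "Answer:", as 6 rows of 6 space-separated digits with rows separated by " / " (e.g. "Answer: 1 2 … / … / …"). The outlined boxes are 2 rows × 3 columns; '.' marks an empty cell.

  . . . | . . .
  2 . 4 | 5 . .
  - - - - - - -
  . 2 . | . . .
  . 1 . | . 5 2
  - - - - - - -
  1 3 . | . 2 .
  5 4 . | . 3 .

Step 1. [r1c3∈{1,3,5,6}] across col 3, 1 lands solely at r1c3, so r1c3=1.
Step 2. [r1c1∈{3,6}] in box 1, 3 fits only at r1c1 ⇒ r1c1=3.
Step 3. [r5c3∈{6}] r5c3's peers cover all but 6. So r5c3=6.
Step 4. [r5c4∈{4}] r5c4 has the single candidate 4 ⇒ r5c4=4.
Step 5. [r2c6∈{1,3,6}] 3 has one home in row 2: r2c6, so r2c6=3.
Step 6. [r2c5∈{1,6}] in row 2, 1 fits only at r2c5. So r2c5=1.
Step 7. [r4c1∈{4,6}] across row 4, 4 lands solely at r4c1 ⇒ r4c1=4.
Step 8. [r4c4∈{3,6}] 6 has one home in row 4: r4c4. So r4c4=6.
Step 9. [r1c5∈{4,6}] across col 5, 6 lands solely at r1c5, so r1c5=6.
Step 10. [r3c4∈{1,3}] col 4 places 3 nowhere but r3c4, so r3c4=3.
Step 11. [r3c6∈{1,4}] in row 3, 1 fits only at r3c6, so r3c6=1.
Step 12. [r1c2∈{5}] r1c2's peers cover all but 5. So r1c2=5.
Step 13. [r1c6∈{4}] only 4 remains possible at r1c6 ⇒ r1c6=4.
Step 14. [r2c2∈{6}] only 6 remains possible at r2c2 ⇒ r2c2=6.
Step 15. [r5c6∈{5}] r5c6's peers cover all but 5, so r5c6=5.
Step 16. [r3c3∈{5}] r3c3 has the single candidate 5 ⇒ r3c3=5.
Step 17. [r1c4∈{2}] r1c4 has the single candidate 2, so r1c4=2.
Step 18. [r3c5∈{4}] r3c5 is down to just 4. So r3c5=4.
Step 19. [r6c6∈{6}] r6c6 is down to just 6 ⇒ r6c6=6.
Step 20. [r6c3∈{2}] r6c3's peers cover all but 2, so r6c3=2.
Step 21. [r6c4∈{1}] r6c4 has the single candidate 1. So r6c4=1.
Step 22. [r3c1∈{6}] r3c1 is down to just 6. So r3c1=6.
Step 23. [r4c3∈{3}] only 3 remains possible at r4c3, so r4c3=3.

Answer: 3 5 1 2 6 4 / 2 6 4 5 1 3 / 6 2 5 3 4 1 / 4 1 3 6 5 2 / 1 3 6 4 2 5 / 5 4 2 1 3 6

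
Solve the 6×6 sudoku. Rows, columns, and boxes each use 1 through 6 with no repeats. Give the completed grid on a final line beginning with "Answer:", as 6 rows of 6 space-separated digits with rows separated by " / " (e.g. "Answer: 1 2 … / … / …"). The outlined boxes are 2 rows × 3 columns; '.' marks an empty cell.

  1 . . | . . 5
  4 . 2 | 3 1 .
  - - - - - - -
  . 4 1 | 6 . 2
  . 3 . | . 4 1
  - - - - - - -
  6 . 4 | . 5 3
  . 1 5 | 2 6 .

Step 1. [r1c2∈{6}] r1c2's peers cover all but 6. So r1c2=6.
Step 2. [r4c1∈{2,5}] in row 4, 2 fits only at r4c1, so r4c1=2.
Step 3. [r4c4∈{5}] r4c4 is down to just 5, so r4c4=5.
Step 4. [r3c5∈{3}] only 3 remains possible at r3c5. So r3c5=3.
Step 5. [r6c6∈{4}] only 4 remains possible at r6c6. So r6c6=4.
Step 6. [r1c4∈{4}] r1c4's peers cover all but 4 ⇒ r1c4=4.
Step 7. [r3c1∈{5}] only 5 remains possible at r3c1. So r3c1=5.
Step 8. [r6c1∈{3}] only 3 remains possible at r6c1. So r6c1=3.
Step 9. [r1c5∈{2}] r1c5 is down to just 2, so r1c5=2.
Step 10. [r1c3∈{3}] nothing but 3 survives at r1c3, so r1c3=3.
Step 11. [r2c6∈{6}] only 6 remains possible at r2c6 ⇒ r2c6=6.
Step 12. [r5c2∈{2}] r5c2's peers cover all but 2. So r5c2=2.
Step 13. [r2c2∈{5}] r2c2 is down to just 5 ⇒ r2c2=5.
Step 14. [r5c4∈{1}] nothing but 1 survives at r5c4. So r5c4=1.
Step 15. [r4c3∈{6}] r4c3 has the single candidate 6. So r4c3=6.

Answer: 1 6 3 4 2 5 / 4 5 2 3 1 6 / 5 4 1 6 3 2 / 2 3 6 5 4 1 / 6 2 4 1 5 3 / 3 1 5 2 6 4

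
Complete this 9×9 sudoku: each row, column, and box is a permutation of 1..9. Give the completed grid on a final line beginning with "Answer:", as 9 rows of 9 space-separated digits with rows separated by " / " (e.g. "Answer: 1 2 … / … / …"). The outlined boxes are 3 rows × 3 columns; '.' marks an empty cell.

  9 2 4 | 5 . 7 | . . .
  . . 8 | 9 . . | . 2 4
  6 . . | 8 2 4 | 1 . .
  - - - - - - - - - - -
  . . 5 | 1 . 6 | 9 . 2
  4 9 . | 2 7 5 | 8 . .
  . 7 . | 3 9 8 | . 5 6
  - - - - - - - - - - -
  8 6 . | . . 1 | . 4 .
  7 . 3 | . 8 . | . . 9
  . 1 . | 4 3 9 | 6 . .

Step 1. [r1c7∈{3}] r1c7's peers cover all but 3, so r1c7=3.
Step 2. [r3c2∈{3,5}] in row 3, 3 fits only at r3c2 ⇒ r3c2=3.
Step 3. [r2c7∈{5,7}] r2c7 is the only open cell in row 2 admitting 7, so r2c7=7.
Step 4. [r7c9∈{3,5,7}] across row 7, 3 lands solely at r7c9, so r7c9=3.
Step 5. [r2c1∈{1,5}] across box 1, 1 lands solely at r2c1 ⇒ r2c1=1.
Step 6. [r9c1∈{2,5}] 5 has one home in col 1: r9c1, so r9c1=5.
Step 7. [r1c8∈{6,8}] across col 8, 6 lands solely at r1c8 ⇒ r1c8=6.
Step 8. [r5c8∈{1,3}] across row 5, 3 lands solely at r5c8. So r5c8=3.
Step 9. [r9c9∈{7,8}] across col 9, 7 lands solely at r9c9. So r9c9=7.
Step 10. [r6c3∈{1,2}] 1 has one home in row 6: r6c3. So r6c3=1.
Step 11. [r8c7∈{2,5}] row 8 places 5 nowhere but r8c7. So r8c7=5.
Step 12. [r7c3∈{2,9}] row 7 places 9 nowhere but r7c3 ⇒ r7c3=9.
Step 13. [r5c9∈{1}] nothing but 1 survives at r5c9, so r5c9=1.
Step 14. [r2c6∈{3}] r2c6 is down to just 3. So r2c6=3.
Step 15. [r9c3∈{2}] r9c3's peers cover all but 2 ⇒ r9c3=2.
Step 16. [r4c2∈{8}] r4c2's peers cover all but 8 ⇒ r4c2=8.
Step 17. [r1c5∈{1}] only 1 remains possible at r1c5, so r1c5=1.
Step 18. [r7c4∈{7}] r7c4 is down to just 7 ⇒ r7c4=7.
Step 19. [r4c5∈{4}] nothing but 4 survives at r4c5. So r4c5=4.
Step 20. [r3c9∈{5}] only 5 remains possible at r3c9 ⇒ r3c9=5.
Step 21. [r6c7∈{4}] r6c7 has the single candidate 4, so r6c7=4.
Step 22. [r7c5∈{5}] nothing but 5 survives at r7c5, so r7c5=5.
Step 23. [r6c1∈{2}] r6c1's peers cover all but 2. So r6c1=2.
Step 24. [r7c7∈{2}] r7c7 is down to just 2 ⇒ r7c7=2.
Step 25. [r1c9∈{8}] nothing but 8 survives at r1c9 ⇒ r1c9=8.
Step 26. [r2c2∈{5}] r2c2 has the single candidate 5. So r2c2=5.
Step 27. [r8c2∈{4}] only 4 remains possible at r8c2. So r8c2=4.
Step 28. [r4c1∈{3}] r4c1's peers cover all but 3, so r4c1=3.
Step 29. [r3c3∈{7}] r3c3 has the single candidate 7 ⇒ r3c3=7.
Step 30. [r8c8∈{1}] nothing but 1 survives at r8c8, so r8c8=1.
Step 31. [r5c3∈{6}] r5c3 has the single candidate 6 ⇒ r5c3=6.
Step 32. [r9c8∈{8}] r9c8's peers cover all but 8 ⇒ r9c8=8.
Step 33. [r8c6∈{2}] nothing but 2 survives at r8c6 ⇒ r8c6=2.
Step 34. [r8c4∈{6}] only 6 remains possible at r8c4 ⇒ r8c4=6.
Step 35. [r2c5∈{6}] r2c5's peers cover all but 6, so r2c5=6.
Step 36. [r4c8∈{7}] r4c8's peers cover all but 7, so r4c8=7.
Step 37. [r3c8∈{9}] nothing but 9 survives at r3c8. So r3c8=9.

Answer: 9 2 4 5 1 7 3 6 8 / 1 5 8 9 6 3 7 2 4 / 6 3 7 8 2 4 1 9 5 / 3 8 5 1 4 6 9 7 2 / 4 9 6 2 7 5 8 3 1 / 2 7 1 3 9 8 4 5 6 / 8 6 9 7 5 1 2 4 3 / 7 4 3 6 8 2 5 1 9 / 5 1 2 4 3 9 6 8 7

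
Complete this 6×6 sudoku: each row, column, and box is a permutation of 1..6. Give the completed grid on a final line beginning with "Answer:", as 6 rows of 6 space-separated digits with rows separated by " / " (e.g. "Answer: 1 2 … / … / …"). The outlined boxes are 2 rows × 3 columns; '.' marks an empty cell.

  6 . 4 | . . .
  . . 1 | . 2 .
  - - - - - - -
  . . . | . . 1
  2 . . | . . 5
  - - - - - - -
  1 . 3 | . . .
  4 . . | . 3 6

Step 1. [r4c3∈{6}] r4c3 has the single candidate 6 ⇒ r4c3=6.
Step 2. [r3c4∈{2,3,4,6}] across row 3, 2 lands solely at r3c4. So r3c4=2.
Step 3. [r4c5∈{4}] r4c5's peers cover all but 4 ⇒ r4c5=4.
Step 4. [r1c6∈{3}] nothing but 3 survives at r1c6, so r1c6=3.
Step 5. [r5c5∈{5}] nothing but 5 survives at r5c5, so r5c5=5.
Step 6. [r1c2∈{2,5}] 2 has one home in row 1: r1c2 ⇒ r1c2=2.
Step 7. [r6c2∈{5}] nothing but 5 survives at r6c2 ⇒ r6c2=5.
Step 8. [r2c1∈{3,5}] in box 1, 5 fits only at r2c1, so r2c1=5.
Step 9. [r2c2∈{3}] r2c2's peers cover all but 3 ⇒ r2c2=3.
Step 10. [r5c4∈{4}] nothing but 4 survives at r5c4. So r5c4=4.
Step 11. [r1c4∈{1,5}] row 1 places 5 nowhere but r1c4. So r1c4=5.
Step 12. [r6c3∈{2}] r6c3's peers cover all but 2 ⇒ r6c3=2.
Step 13. [r3c2∈{4}] only 4 remains possible at r3c2, so r3c2=4.
Step 14. [r1c5∈{1}] r1c5's peers cover all but 1, so r1c5=1.
Step 15. [r4c4∈{3}] r4c4 has the single candidate 3 ⇒ r4c4=3.
Step 16. [r3c1∈{3}] r3c1 has the single candidate 3, so r3c1=3.
Step 17. [r2c4∈{6}] nothing but 6 survives at r2c4, so r2c4=6.
Step 18. [r6c4∈{1}] r6c4 is down to just 1. So r6c4=1.
Step 19. [r5c6∈{2}] r5c6's peers cover all but 2, so r5c6=2.
Step 20. [r4c2∈{1}] r4c2 is down to just 1 ⇒ r4c2=1.
Step 21. [r3c5∈{6}] only 6 remains possible at r3c5 ⇒ r3c5=6.
Step 22. [r2c6∈{4}] r2c6 is down to just 4 ⇒ r2c6=4.
Step 23. [r5c2∈{6}] r5c2's peers cover all but 6 ⇒ r5c2=6.
Step 24. [r3c3∈{5}] r3c3's peers cover all but 5, so r3c3=5.

Answer: 6 2 4 5 1 3 / 5 3 1 6 2 4 / 3 4 5 2 6 1 / 2 1 6 3 4 5 / 1 6 3 4 5 2 / 4 5 2 1 3 6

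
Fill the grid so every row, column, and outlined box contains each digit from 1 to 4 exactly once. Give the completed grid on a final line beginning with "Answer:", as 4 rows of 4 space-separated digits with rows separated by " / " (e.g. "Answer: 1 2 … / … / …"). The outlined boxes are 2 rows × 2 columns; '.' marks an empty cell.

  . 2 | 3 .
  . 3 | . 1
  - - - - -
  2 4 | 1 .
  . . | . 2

Step 1. [r2c1∈{4}] nothing but 4 survives at r2c1, so r2c1=4.
Step 2. [r4c1∈{1,3}] row 4 places 3 nowhere but r4c1 ⇒ r4c1=3.
Step 3. [r4c2∈{1}] nothing but 1 survives at r4c2 ⇒ r4c2=1.
Step 4. [r1c4∈{4}] nothing but 4 survives at r1c4. So r1c4=4.
Step 5. [r2c3∈{2}] r2c3 has the single candidate 2. So r2c3=2.
Step 6. [r4c3∈{4}] r4c3 has the single candidate 4. So r4c3=4.
Step 7. [r1c1∈{1}] nothing but 1 survives at r1c1. So r1c1=1.
Step 8. [r3c4∈{3}] nothing but 3 survives at r3c4 ⇒ r3c4=3.

Answer: 1 2 3 4 / 4 3 2 1 / 2 4 1 3 / 3 1 4 2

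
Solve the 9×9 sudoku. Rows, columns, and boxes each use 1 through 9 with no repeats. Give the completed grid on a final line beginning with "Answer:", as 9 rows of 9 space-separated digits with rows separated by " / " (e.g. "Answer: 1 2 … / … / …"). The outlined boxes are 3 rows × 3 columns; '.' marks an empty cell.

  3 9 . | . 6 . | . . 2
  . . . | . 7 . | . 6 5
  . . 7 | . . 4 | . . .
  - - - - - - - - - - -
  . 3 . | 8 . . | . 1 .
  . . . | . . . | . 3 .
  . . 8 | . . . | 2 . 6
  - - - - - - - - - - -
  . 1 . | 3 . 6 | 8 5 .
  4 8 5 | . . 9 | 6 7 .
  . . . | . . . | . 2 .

Step 1. [r5c4∈{1,2,4,5,6,7,9}] across col 4, 6 lands solely at r5c4 ⇒ r5c4=6.
Step 2. [r7c1∈{2,7,9}] across row 7, 7 lands solely at r7c1 ⇒ r7c1=7.
Step 3. [r7c3∈{2,9}] across box 7, 2 lands solely at r7c3 ⇒ r7c3=2.
Step 4. [r7c5∈{4}] only 4 remains possible at r7c5, so r7c5=4.
Step 5. [r6c4∈{1,4,5,7,9}] col 4 places 4 nowhere but r6c4, so r6c4=4.
Step 6. [r6c8∈{9}] nothing but 9 survives at r6c8. So r6c8=9.
Step 7. [r1c8∈{4,8}] r1c8 is the only open cell in col 8 admitting 4, so r1c8=4.
Step 8. [r1c3∈{1}] nothing but 1 survives at r1c3. So r1c3=1.
Step 9. [r1c6∈{5,8}] in row 1, 8 fits only at r1c6, so r1c6=8.
Step 10. [r8c9∈{1,3}] in row 8, 3 fits only at r8c9. So r8c9=3.
Step 11. [r9c4∈{1,5,7}] 7 has one home in col 4: r9c4. So r9c4=7.
Step 12. [r7c9∈{9}] r7c9 is down to just 9, so r7c9=9.
Step 13. [r2c3∈{4}] r2c3's peers cover all but 4, so r2c3=4.
Step 14. [r2c2∈{2}] nothing but 2 survives at r2c2, so r2c2=2.
Step 15. [r5c3∈{9}] r5c3 is down to just 9 ⇒ r5c3=9.
Step 16. [r5c2∈{4,5,7}] in col 2, 4 fits only at r5c2. So r5c2=4.
Step 17. [r4c5∈{2,5,9}] 9 has one home in row 4: r4c5 ⇒ r4c5=9.
Step 18. [r9c2∈{6}] r9c2 has the single candidate 6 ⇒ r9c2=6.
Step 19. [r3c2∈{5}] nothing but 5 survives at r3c2. So r3c2=5.
Step 20. [r3c8∈{8}] r3c8 is down to just 8, so r3c8=8.
Step 21. [r3c9∈{1}] nothing but 1 survives at r3c9. So r3c9=1.
Step 22. [r9c7∈{1,4}] across col 7, 1 lands solely at r9c7 ⇒ r9c7=1.
Step 23. [r9c6∈{5}] only 5 remains possible at r9c6. So r9c6=5.
Step 24. [r4c7∈{4,5,7}] in col 7, 4 fits only at r4c7, so r4c7=4.
Step 25. [r4c1∈{2,5,6}] across row 4, 5 lands solely at r4c1. So r4c1=5.
Step 26. [r6c5∈{1,3,5}] 5 has one home in row 6: r6c5. So r6c5=5.
Step 27. [r4c9∈{7}] r4c9 has the single candidate 7. So r4c9=7.
Step 28. [r3c5∈{2,3}] r3c5 is the only open cell in col 5 admitting 3, so r3c5=3.
Step 29. [r5c6∈{1,2,7}] 7 has one home in row 5: r5c6 ⇒ r5c6=7.
Step 30. [r6c1∈{1}] r6c1 is down to just 1 ⇒ r6c1=1.
Step 31. [r5c5∈{1,2}] row 5 places 1 nowhere but r5c5 ⇒ r5c5=1.
Step 32. [r8c4∈{1,2}] row 8 places 1 nowhere but r8c4, so r8c4=1.
Step 33. [r2c4∈{9}] only 9 remains possible at r2c4 ⇒ r2c4=9.
Step 34. [r8c5∈{2}] only 2 remains possible at r8c5, so r8c5=2.
Step 35. [r1c4∈{5}] r1c4's peers cover all but 5. So r1c4=5.
Step 36. [r6c2∈{7}] only 7 remains possible at r6c2 ⇒ r6c2=7.
Step 37. [r2c7∈{3}] nothing but 3 survives at r2c7. So r2c7=3.
Step 38. [r3c1∈{6}] nothing but 6 survives at r3c1 ⇒ r3c1=6.
Step 39. [r5c1∈{2}] nothing but 2 survives at r5c1 ⇒ r5c1=2.
Step 40. [r3c4∈{2}] r3c4's peers cover all but 2. So r3c4=2.
Step 41. [r6c6∈{3}] r6c6 is down to just 3. So r6c6=3.
Step 42. [r9c5∈{8}] nothing but 8 survives at r9c5. So r9c5=8.
Step 43. [r9c1∈{9}] r9c1 is down to just 9, so r9c1=9.
Step 44. [r5c7∈{5}] r5c7 has the single candidate 5 ⇒ r5c7=5.
Step 45. [r4c6∈{2}] r4c6 is down to just 2, so r4c6=2.
Step 46. [r4c3∈{6}] r4c3 is down to just 6, so r4c3=6.
Step 47. [r9c9∈{4}] r9c9's peers cover all but 4. So r9c9=4.
Step 48. [r2c6∈{1}] r2c6 is down to just 1. So r2c6=1.
Step 49. [r3c7∈{9}] r3c7 is down to just 9 ⇒ r3c7=9.
Step 50. [r5c9∈{8}] only 8 remains possible at r5c9, so r5c9=8.
Step 51. [r9c3∈{3}] r9c3 has the single candidate 3. So r9c3=3.
Step 52. [r1c7∈{7}] r1c7 is down to just 7, so r1c7=7.
Step 53. [r2c1∈{8}] only 8 remains possible at r2c1, so r2c1=8.

Answer: 3 9 1 5 6 8 7 4 2 / 8 2 4 9 7 1 3 6 5 / 6 5 7 2 3 4 9 8 1 / 5 3 6 8 9 2 4 1 7 / 2 4 9 6 1 7 5 3 8 / 1 7 8 4 5 3 2 9 6 / 7 1 2 3 4 6 8 5 9 / 4 8 5 1 2 9 6 7 3 / 9 6 3 7 8 5 1 2 4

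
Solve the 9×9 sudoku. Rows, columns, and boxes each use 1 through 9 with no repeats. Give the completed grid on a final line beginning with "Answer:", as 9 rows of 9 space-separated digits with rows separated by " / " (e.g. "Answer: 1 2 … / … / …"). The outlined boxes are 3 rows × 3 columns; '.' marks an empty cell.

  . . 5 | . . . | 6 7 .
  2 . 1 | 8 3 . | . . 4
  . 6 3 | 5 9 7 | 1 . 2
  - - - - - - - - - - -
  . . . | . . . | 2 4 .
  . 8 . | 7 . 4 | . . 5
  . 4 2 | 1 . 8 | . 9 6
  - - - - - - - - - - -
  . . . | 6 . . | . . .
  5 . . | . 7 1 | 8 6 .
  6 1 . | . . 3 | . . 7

Step 1. [r1c2∈{9}] nothing but 9 survives at r1c2, so r1c2=9.
Step 2. [r5c7∈{3}] nothing but 3 survives at r5c7 ⇒ r5c7=3.
Step 3. [r7c8∈{1,2,3,5}] col 8 places 3 nowhere but r7c8 ⇒ r7c8=3.
Step 4. [r8c9∈{9}] r8c9 has the single candidate 9, so r8c9=9.
Step 5. [r8c3∈{4}] r8c3's peers cover all but 4. So r8c3=4.
Step 6. [r8c4∈{2}] r8c4 is down to just 2. So r8c4=2.
Step 7. [r6c5∈{5}] only 5 remains possible at r6c5, so r6c5=5.
Step 8. [r4c5∈{6}] only 6 remains possible at r4c5, so r4c5=6.
Step 9. [r4c6∈{9}] nothing but 9 survives at r4c6. So r4c6=9.
Step 10. [r4c3∈{7}] only 7 remains possible at r4c3, so r4c3=7.
Step 11. [r7c1∈{7,8,9}] col 1 places 7 nowhere but r7c1 ⇒ r7c1=7.
Step 12. [r7c3∈{8,9}] 9 has one home in row 7: r7c3. So r7c3=9.
Step 13. [r1c4∈{4}] r1c4 is down to just 4. So r1c4=4.
Step 14. [r7c5∈{4,8}] across row 7, 8 lands solely at r7c5. So r7c5=8.
Step 15. [r4c4∈{3}] r4c4's peers cover all but 3 ⇒ r4c4=3.
Step 16. [r4c9∈{1,8}] in row 4, 8 fits only at r4c9. So r4c9=8.
Step 17. [r2c8∈{5}] r2c8's peers cover all but 5, so r2c8=5.
Step 18. [r7c7∈{4,5}] row 7 places 4 nowhere but r7c7. So r7c7=4.
Step 19. [r1c1∈{8}] r1c1's peers cover all but 8 ⇒ r1c1=8.
Step 20. [r1c5∈{1,2}] across row 1, 1 lands solely at r1c5 ⇒ r1c5=1.
Step 21. [r5c1∈{1,9}] 9 has one home in row 5: r5c1 ⇒ r5c1=9.
Step 22. [r7c6∈{5}] nothing but 5 survives at r7c6 ⇒ r7c6=5.
Step 23. [r5c5∈{2}] r5c5's peers cover all but 2 ⇒ r5c5=2.
Step 24. [r1c6∈{2}] nothing but 2 survives at r1c6. So r1c6=2.
Step 25. [r2c6∈{6}] only 6 remains possible at r2c6, so r2c6=6.
Step 26. [r8c2∈{3}] only 3 remains possible at r8c2, so r8c2=3.
Step 27. [r7c9∈{1}] nothing but 1 survives at r7c9. So r7c9=1.
Step 28. [r6c7∈{7}] r6c7's peers cover all but 7 ⇒ r6c7=7.
Step 29. [r9c7∈{5}] only 5 remains possible at r9c7. So r9c7=5.
Step 30. [r9c5∈{4}] r9c5 has the single candidate 4. So r9c5=4.
Step 31. [r2c2∈{7}] r2c2 has the single candidate 7, so r2c2=7.
Step 32. [r6c1∈{3}] r6c1 is down to just 3. So r6c1=3.
Step 33. [r9c8∈{2}] r9c8's peers cover all but 2. So r9c8=2.
Step 34. [r9c3∈{8}] r9c3 has the single candidate 8, so r9c3=8.
Step 35. [r7c2∈{2}] r7c2 has the single candidate 2. So r7c2=2.
Step 36. [r2c7∈{9}] only 9 remains possible at r2c7. So r2c7=9.
Step 37. [r3c8∈{8}] r3c8 is down to just 8 ⇒ r3c8=8.
Step 38. [r3c1∈{4}] r3c1 has the single candidate 4. So r3c1=4.
Step 39. [r4c1∈{1}] only 1 remains possible at r4c1 ⇒ r4c1=1.
Step 40. [r5c8∈{1}] r5c8's peers cover all but 1 ⇒ r5c8=1.
Step 41. [r1c9∈{3}] r1c9 is down to just 3, so r1c9=3.
Step 42. [r4c2∈{5}] nothing but 5 survives at r4c2, so r4c2=5.
Step 43. [r9c4∈{9}] nothing but 9 survives at r9c4 ⇒ r9c4=9.
Step 44. [r5c3∈{6}] only 6 remains possible at r5c3 ⇒ r5c3=6.

Answer: 8 9 5 4 1 2 6 7 3 / 2 7 1 8 3 6 9 5 4 / 4 6 3 5 9 7 1 8 2 / 1 5 7 3 6 9 2 4 8 / 9 8 6 7 2 4 3 1 5 / 3 4 2 1 5 8 7 9 6 / 7 2 9 6 8 5 4 3 1 / 5 3 4 2 7 1 8 6 9 / 6 1 8 9 4 3 5 2 7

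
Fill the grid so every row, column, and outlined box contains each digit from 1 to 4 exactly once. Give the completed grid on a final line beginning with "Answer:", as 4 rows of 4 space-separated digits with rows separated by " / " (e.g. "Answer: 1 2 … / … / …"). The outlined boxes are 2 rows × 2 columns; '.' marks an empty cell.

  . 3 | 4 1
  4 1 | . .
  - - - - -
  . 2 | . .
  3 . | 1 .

Step 1. [r4c4∈{2,4}] row 4 places 2 nowhere but r4c4. So r4c4=2.
Step 2. [r2c4∈{3}] r2c4 is down to just 3, so r2c4=3.
Step 3. [r3c3∈{3}] nothing but 3 survives at r3c3. So r3c3=3.
Step 4. [r4c2∈{4}] r4c2 has the single candidate 4, so r4c2=4.
Step 5. [r3c4∈{4}] nothing but 4 survives at r3c4. So r3c4=4.
Step 6. [r3c1∈{1}] nothing but 1 survives at r3c1 ⇒ r3c1=1.
Step 7. [r2c3∈{2}] r2c3's peers cover all but 2, so r2c3=2.
Step 8. [r1c1∈{2}] nothing but 2 survives at r1c1, so r1c1=2.

Answer: 2 3 4 1 / 4 1 2 3 / 1 2 3 4 / 3 4 1 2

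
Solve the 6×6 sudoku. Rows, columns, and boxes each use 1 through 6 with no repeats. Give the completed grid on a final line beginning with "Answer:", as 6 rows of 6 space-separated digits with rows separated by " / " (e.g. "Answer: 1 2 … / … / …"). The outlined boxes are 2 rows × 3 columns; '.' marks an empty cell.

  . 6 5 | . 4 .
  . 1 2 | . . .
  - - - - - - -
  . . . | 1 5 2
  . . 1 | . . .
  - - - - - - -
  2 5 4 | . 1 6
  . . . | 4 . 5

Step 1. [r1c1∈{3}] r1c1 is down to just 3. So r1c1=3.
Step 2. [r6c2∈{3}] r6c2 has the single candidate 3. So r6c2=3.
Step 3. [r2c6∈{3}] r2c6 has the single candidate 3, so r2c6=3.
Step 4. [r3c2∈{4}] r3c2 has the single candidate 4. So r3c2=4.
Step 5. [r3c1∈{6}] r3c1 is down to just 6 ⇒ r3c1=6.
Step 6. [r4c5∈{3,6}] 3 has one home in col 5: r4c5. So r4c5=3.
Step 7. [r2c4∈{5,6}] row 2 places 5 nowhere but r2c4. So r2c4=5.
Step 8. [r1c6∈{1}] only 1 remains possible at r1c6 ⇒ r1c6=1.
Step 9. [r6c1∈{1}] nothing but 1 survives at r6c1 ⇒ r6c1=1.
Step 10. [r4c1∈{5}] nothing but 5 survives at r4c1, so r4c1=5.
Step 11. [r4c2∈{2}] r4c2 is down to just 2 ⇒ r4c2=2.
Step 12. [r6c3∈{6}] nothing but 6 survives at r6c3, so r6c3=6.
Step 13. [r4c4∈{6}] only 6 remains possible at r4c4. So r4c4=6.
Step 14. [r2c5∈{6}] only 6 remains possible at r2c5 ⇒ r2c5=6.
Step 15. [r4c6∈{4}] r4c6's peers cover all but 4, so r4c6=4.
Step 16. [r1c4∈{2}] nothing but 2 survives at r1c4. So r1c4=2.
Step 17. [r6c5∈{2}] r6c5 has the single candidate 2, so r6c5=2.
Step 18. [r3c3∈{3}] r3c3 is down to just 3. So r3c3=3.
Step 19. [r5c4∈{3}] nothing but 3 survives at r5c4 ⇒ r5c4=3.
Step 20. [r2c1∈{4}] r2c1's peers cover all but 4, so r2c1=4.

Answer: 3 6 5 2 4 1 / 4 1 2 5 6 3 / 6 4 3 1 5 2 / 5 2 1 6 3 4 / 2 5 4 3 1 6 / 1 3 6 4 2 5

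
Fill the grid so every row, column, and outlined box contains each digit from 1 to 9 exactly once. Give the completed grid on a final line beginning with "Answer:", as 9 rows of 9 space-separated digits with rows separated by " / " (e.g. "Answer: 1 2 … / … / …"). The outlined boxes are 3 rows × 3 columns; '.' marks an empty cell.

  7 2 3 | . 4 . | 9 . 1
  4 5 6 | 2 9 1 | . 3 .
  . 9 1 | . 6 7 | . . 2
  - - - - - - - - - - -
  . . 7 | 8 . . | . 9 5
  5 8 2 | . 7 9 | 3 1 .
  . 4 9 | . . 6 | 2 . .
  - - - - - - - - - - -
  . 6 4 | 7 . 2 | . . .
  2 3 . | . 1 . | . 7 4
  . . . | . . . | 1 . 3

Step 1. [r1c4∈{5}] r1c4 is down to just 5, so r1c4=5.
Step 2. [r4c6∈{3,4}] in col 6, 3 fits only at r4c6 ⇒ r4c6=3.
Step 3. [r6c8∈{8}] r6c8 is down to just 8. So r6c8=8.
Step 4. [r7c8∈{5}] r7c8 is down to just 5. So r7c8=5.
Step 5. [r7c7∈{8}] r7c7's peers cover all but 8 ⇒ r7c7=8.
Step 6. [r9c5∈{5,8}] col 5 places 8 nowhere but r9c5, so r9c5=8.
Step 7. [r7c1∈{1,9}] 1 has one home in row 7: r7c1 ⇒ r7c1=1.
Step 8. [r8c7∈{6}] r8c7 has the single candidate 6 ⇒ r8c7=6.
Step 9. [r9c4∈{4,6,9}] across row 9, 6 lands solely at r9c4. So r9c4=6.
Step 10. [r8c6∈{5}] only 5 remains possible at r8c6 ⇒ r8c6=5.
Step 11. [r3c7∈{4,5}] in row 3, 5 fits only at r3c7, so r3c7=5.
Step 12. [r2c9∈{7,8}] r2c9 is the only open cell in row 2 admitting 8, so r2c9=8.
Step 13. [r9c6∈{4}] only 4 remains possible at r9c6 ⇒ r9c6=4.
Step 14. [r3c8∈{4}] r3c8 has the single candidate 4. So r3c8=4.
Step 15. [r3c4∈{3}] only 3 remains possible at r3c4, so r3c4=3.
Step 16. [r5c4∈{4}] r5c4 has the single candidate 4, so r5c4=4.
Step 17. [r9c8∈{2}] r9c8 is down to just 2. So r9c8=2.
Step 18. [r1c8∈{6}] nothing but 6 survives at r1c8. So r1c8=6.
Step 19. [r4c5∈{2}] r4c5 has the single candidate 2 ⇒ r4c5=2.
Step 20. [r5c9∈{6}] only 6 remains possible at r5c9 ⇒ r5c9=6.
Step 21. [r9c1∈{9}] r9c1's peers cover all but 9 ⇒ r9c1=9.
Step 22. [r4c2∈{1}] r4c2's peers cover all but 1 ⇒ r4c2=1.
Step 23. [r2c7∈{7}] only 7 remains possible at r2c7. So r2c7=7.
Step 24. [r9c2∈{7}] r9c2 is down to just 7, so r9c2=7.
Step 25. [r6c1∈{3}] r6c1 has the single candidate 3. So r6c1=3.
Step 26. [r3c1∈{8}] r3c1 has the single candidate 8 ⇒ r3c1=8.
Step 27. [r8c3∈{8}] r8c3's peers cover all but 8. So r8c3=8.
Step 28. [r6c9∈{7}] r6c9 is down to just 7. So r6c9=7.
Step 29. [r8c4∈{9}] r8c4's peers cover all but 9, so r8c4=9.
Step 30. [r6c4∈{1}] only 1 remains possible at r6c4. So r6c4=1.
Step 31. [r7c5∈{3}] nothing but 3 survives at r7c5. So r7c5=3.
Step 32. [r6c5∈{5}] nothing but 5 survives at r6c5, so r6c5=5.
Step 33. [r9c3∈{5}] r9c3 is down to just 5, so r9c3=5.
Step 34. [r4c1∈{6}] only 6 remains possible at r4c1. So r4c1=6.
Step 35. [r1c6∈{8}] r1c6's peers cover all but 8. So r1c6=8.
Step 36. [r7c9∈{9}] nothing but 9 survives at r7c9. So r7c9=9.
Step 37. [r4c7∈{4}] r4c7's peers cover all but 4. So r4c7=4.

Answer: 7 2 3 5 4 8 9 6 1 / 4 5 6 2 9 1 7 3 8 / 8 9 1 3 6 7 5 4 2 / 6 1 7 8 2 3 4 9 5 / 5 8 2 4 7 9 3 1 6 / 3 4 9 1 5 6 2 8 7 / 1 6 4 7 3 2 8 5 9 / 2 3 8 9 1 5 6 7 4 / 9 7 5 6 8 4 1 2 3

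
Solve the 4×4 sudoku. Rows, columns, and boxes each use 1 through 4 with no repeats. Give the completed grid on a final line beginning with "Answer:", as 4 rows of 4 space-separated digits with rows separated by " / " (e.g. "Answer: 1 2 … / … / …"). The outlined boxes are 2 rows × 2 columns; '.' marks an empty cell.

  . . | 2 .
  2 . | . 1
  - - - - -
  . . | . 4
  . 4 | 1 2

Step 1. [r2c2∈{3}] only 3 remains possible at r2c2 ⇒ r2c2=3.
Step 2. [r1c2∈{1}] only 1 remains possible at r1c2, so r1c2=1.
Step 3. [r4c1∈{3}] r4c1 is down to just 3. So r4c1=3.
Step 4. [r3c1∈{1}] r3c1 is down to just 1. So r3c1=1.
Step 5. [r3c2∈{2}] r3c2 is down to just 2 ⇒ r3c2=2.
Step 6. [r2c3∈{4}] r2c3 is down to just 4, so r2c3=4.
Step 7. [r3c3∈{3}] r3c3 has the single candidate 3 ⇒ r3c3=3.
Step 8. [r1c1∈{4}] r1c1's peers cover all but 4. So r1c1=4.
Step 9. [r1c4∈{3}] r1c4's peers cover all but 3, so r1c4=3.

Answer: 4 1 2 3 / 2 3 4 1 / 1 2 3 4 / 3 4 1 2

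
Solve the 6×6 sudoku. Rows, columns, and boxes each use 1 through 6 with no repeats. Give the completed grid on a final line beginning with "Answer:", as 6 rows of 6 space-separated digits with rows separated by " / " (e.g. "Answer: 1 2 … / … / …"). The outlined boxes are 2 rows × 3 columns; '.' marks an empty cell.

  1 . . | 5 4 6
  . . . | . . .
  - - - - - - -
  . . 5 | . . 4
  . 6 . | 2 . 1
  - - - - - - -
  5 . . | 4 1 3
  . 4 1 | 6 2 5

Step 1. [r2c5∈{3}] r2c5 is down to just 3. So r2c5=3.
Step 2. [r5c2∈{2}] r5c2 has the single candidate 2. So r5c2=2.
Step 3. [r2c1∈{2,4,6}] in col 1, 6 fits only at r2c1, so r2c1=6.
Step 4. [r6c1∈{3}] nothing but 3 survives at r6c1 ⇒ r6c1=3.
Step 5. [r4c3∈{3,4}] row 4 places 3 nowhere but r4c3. So r4c3=3.
Step 6. [r2c6∈{2}] r2c6 has the single candidate 2. So r2c6=2.
Step 7. [r1c3∈{2}] nothing but 2 survives at r1c3, so r1c3=2.
Step 8. [r2c2∈{5}] r2c2 is down to just 5 ⇒ r2c2=5.
Step 9. [r2c3∈{4}] r2c3's peers cover all but 4, so r2c3=4.
Step 10. [r3c5∈{6}] r3c5 is down to just 6, so r3c5=6.
Step 11. [r3c4∈{3}] r3c4's peers cover all but 3 ⇒ r3c4=3.
Step 12. [r2c4∈{1}] only 1 remains possible at r2c4 ⇒ r2c4=1.
Step 13. [r4c1∈{4}] only 4 remains possible at r4c1. So r4c1=4.
Step 14. [r5c3∈{6}] r5c3 is down to just 6, so r5c3=6.
Step 15. [r3c2∈{1}] r3c2 is down to just 1, so r3c2=1.
Step 16. [r1c2∈{3}] r1c2 is down to just 3 ⇒ r1c2=3.
Step 17. [r3c1∈{2}] nothing but 2 survives at r3c1, so r3c1=2.
Step 18. [r4c5∈{5}] r4c5 is down to just 5, so r4c5=5.

Answer: 1 3 2 5 4 6 / 6 5 4 1 3 2 / 2 1 5 3 6 4 / 4 6 3 2 5 1 / 5 2 6 4 1 3 / 3 4 1 6 2 5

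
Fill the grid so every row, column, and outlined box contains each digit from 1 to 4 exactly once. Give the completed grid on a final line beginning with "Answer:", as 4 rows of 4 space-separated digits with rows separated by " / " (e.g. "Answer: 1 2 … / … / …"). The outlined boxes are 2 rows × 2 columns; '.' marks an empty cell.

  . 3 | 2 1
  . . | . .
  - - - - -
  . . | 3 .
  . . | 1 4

Step 1. [r4c2∈{2}] only 2 remains possible at r4c2 ⇒ r4c2=2.
Step 2. [r1c1∈{4}] only 4 remains possible at r1c1. So r1c1=4.
Step 3. [r2c2∈{1}] nothing but 1 survives at r2c2 ⇒ r2c2=1.
Step 4. [r2c3∈{4}] r2c3 is down to just 4, so r2c3=4.
Step 5. [r2c1∈{2}] r2c1 has the single candidate 2 ⇒ r2c1=2.
Step 6. [r3c1∈{1}] r3c1's peers cover all but 1 ⇒ r3c1=1.
Step 7. [r2c4∈{3}] r2c4's peers cover all but 3. So r2c4=3.
Step 8. [r3c4∈{2}] r3c4's peers cover all but 2, so r3c4=2.
Step 9. [r4c1∈{3}] r4c1 has the single candidate 3 ⇒ r4c1=3.
Step 10. [r3c2∈{4}] nothing but 4 survives at r3c2 ⇒ r3c2=4.

Answer: 4 3 2 1 / 2 1 4 3 / 1 4 3 2 / 3 2 1 4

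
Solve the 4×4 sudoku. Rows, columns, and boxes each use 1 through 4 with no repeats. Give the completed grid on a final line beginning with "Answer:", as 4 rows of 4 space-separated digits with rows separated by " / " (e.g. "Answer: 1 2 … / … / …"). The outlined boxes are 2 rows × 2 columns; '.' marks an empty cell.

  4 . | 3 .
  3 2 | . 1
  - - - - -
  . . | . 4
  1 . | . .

Step 1. [r4c3∈{2}] only 2 remains possible at r4c3. So r4c3=2.
Step 2. [r3c2∈{3}] r3c2 is down to just 3. So r3c2=3.
Step 3. [r3c1∈{2}] r3c1's peers cover all but 2. So r3c1=2.
Step 4. [r4c2∈{4}] nothing but 4 survives at r4c2. So r4c2=4.
Step 5. [r4c4∈{3}] r4c4's peers cover all but 3. So r4c4=3.
Step 6. [r1c2∈{1}] only 1 remains possible at r1c2. So r1c2=1.
Step 7. [r3c3∈{1}] r3c3 is down to just 1 ⇒ r3c3=1.
Step 8. [r1c4∈{2}] only 2 remains possible at r1c4. So r1c4=2.
Step 9. [r2c3∈{4}] nothing but 4 survives at r2c3, so r2c3=4.

Answer: 4 1 3 2 / 3 2 4 1 / 2 3 1 4 / 1 4 2 3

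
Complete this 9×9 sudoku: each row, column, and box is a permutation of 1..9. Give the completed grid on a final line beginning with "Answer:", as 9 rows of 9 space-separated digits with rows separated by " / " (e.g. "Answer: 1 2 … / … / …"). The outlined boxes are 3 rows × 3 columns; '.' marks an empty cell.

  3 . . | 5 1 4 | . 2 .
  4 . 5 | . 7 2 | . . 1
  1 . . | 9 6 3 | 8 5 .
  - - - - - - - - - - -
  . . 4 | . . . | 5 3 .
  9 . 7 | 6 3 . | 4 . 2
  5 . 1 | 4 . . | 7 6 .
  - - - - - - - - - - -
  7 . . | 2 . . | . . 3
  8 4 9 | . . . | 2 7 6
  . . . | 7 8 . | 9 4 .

Step 1. [r5c2∈{8}] nothing but 8 survives at r5c2, so r5c2=8.
Step 2. [r7c3∈{6}] nothing but 6 survives at r7c3. So r7c3=6.
Step 3. [r8c5∈{5}] r8c5 has the single candidate 5. So r8c5=5.
Step 4. [r8c6∈{1}] r8c6's peers cover all but 1, so r8c6=1.
Step 5. [r9c2∈{1,2,3,5}] row 9 places 1 nowhere but r9c2. So r9c2=1.
Step 6. [r7c6∈{9}] r7c6 has the single candidate 9, so r7c6=9.
Step 7. [r6c6∈{8}] r6c6 is down to just 8. So r6c6=8.
Step 8. [r6c9∈{9}] r6c9's peers cover all but 9 ⇒ r6c9=9.
Step 9. [r1c2∈{6,7,9}] in row 1, 9 fits only at r1c2, so r1c2=9.
Step 10. [r3c3∈{2}] only 2 remains possible at r3c3. So r3c3=2.
Step 11. [r2c2∈{6}] r2c2 has the single candidate 6. So r2c2=6.
Step 12. [r4c2∈{2}] only 2 remains possible at r4c2. So r4c2=2.
Step 13. [r3c9∈{4,7}] row 3 places 4 nowhere but r3c9, so r3c9=4.
Step 14. [r7c8∈{1,8}] 8 has one home in row 7: r7c8, so r7c8=8.
Step 15. [r1c9∈{7}] nothing but 7 survives at r1c9 ⇒ r1c9=7.
Step 16. [r2c7∈{3}] r2c7 is down to just 3 ⇒ r2c7=3.
Step 17. [r7c5∈{4}] r7c5's peers cover all but 4. So r7c5=4.
Step 18. [r7c2∈{5}] r7c2 has the single candidate 5 ⇒ r7c2=5.
Step 19. [r9c3∈{3}] r9c3 has the single candidate 3. So r9c3=3.
Step 20. [r6c5∈{2}] r6c5 is down to just 2 ⇒ r6c5=2.
Step 21. [r5c8∈{1}] r5c8 has the single candidate 1, so r5c8=1.
Step 22. [r2c8∈{9}] r2c8 is down to just 9, so r2c8=9.
Step 23. [r5c6∈{5}] r5c6 is down to just 5 ⇒ r5c6=5.
Step 24. [r4c9∈{8}] r4c9's peers cover all but 8. So r4c9=8.
Step 25. [r1c7∈{6}] only 6 remains possible at r1c7 ⇒ r1c7=6.
Step 26. [r3c2∈{7}] r3c2 has the single candidate 7 ⇒ r3c2=7.
Step 27. [r4c1∈{6}] r4c1 has the single candidate 6 ⇒ r4c1=6.
Step 28. [r1c3∈{8}] r1c3 is down to just 8, so r1c3=8.
Step 29. [r4c4∈{1}] r4c4 is down to just 1. So r4c4=1.
Step 30. [r2c4∈{8}] r2c4 has the single candidate 8 ⇒ r2c4=8.
Step 31. [r4c5∈{9}] r4c5 has the single candidate 9 ⇒ r4c5=9.
Step 32. [r7c7∈{1}] nothing but 1 survives at r7c7 ⇒ r7c7=1.
Step 33. [r9c1∈{2}] r9c1 has the single candidate 2. So r9c1=2.
Step 34. [r6c2∈{3}] r6c2 is down to just 3 ⇒ r6c2=3.
Step 35. [r8c4∈{3}] r8c4 is down to just 3, so r8c4=3.
Step 36. [r9c9∈{5}] r9c9 is down to just 5. So r9c9=5.
Step 37. [r9c6∈{6}] r9c6 has the single candidate 6, so r9c6=6.
Step 38. [r4c6∈{7}] r4c6's peers cover all but 7 ⇒ r4c6=7.

Answer: 3 9 8 5 1 4 6 2 7 / 4 6 5 8 7 2 3 9 1 / 1 7 2 9 6 3 8 5 4 / 6 2 4 1 9 7 5 3 8 / 9 8 7 6 3 5 4 1 2 / 5 3 1 4 2 8 7 6 9 / 7 5 6 2 4 9 1 8 3 / 8 4 9 3 5 1 2 7 6 / 2 1 3 7 8 6 9 4 5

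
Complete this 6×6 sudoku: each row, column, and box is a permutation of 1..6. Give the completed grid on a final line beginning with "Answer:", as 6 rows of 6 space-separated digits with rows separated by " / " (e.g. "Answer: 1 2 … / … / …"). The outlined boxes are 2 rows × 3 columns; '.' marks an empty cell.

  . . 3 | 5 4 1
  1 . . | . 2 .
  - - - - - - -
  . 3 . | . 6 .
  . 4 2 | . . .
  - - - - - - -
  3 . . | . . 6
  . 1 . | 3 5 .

Step 1. [r6c1∈{2,4,6}] col 1 places 4 nowhere but r6c1. So r6c1=4.
Step 2. [r5c3∈{5}] r5c3 is down to just 5 ⇒ r5c3=5.
Step 3. [r3c6∈{2,4,5}] in col 6, 4 fits only at r3c6. So r3c6=4.
Step 4. [r4c4∈{1}] nothing but 1 survives at r4c4 ⇒ r4c4=1.
Step 5. [r4c1∈{5,6}] 6 has one home in row 4: r4c1, so r4c1=6.
Step 6. [r1c2∈{2,6}] row 1 places 6 nowhere but r1c2. So r1c2=6.
Step 7. [r6c6∈{2}] r6c6 has the single candidate 2. So r6c6=2.
Step 8. [r4c6∈{3,5}] row 4 places 5 nowhere but r4c6, so r4c6=5.
Step 9. [r2c2∈{5}] only 5 remains possible at r2c2 ⇒ r2c2=5.
Step 10. [r5c2∈{2}] nothing but 2 survives at r5c2, so r5c2=2.
Step 11. [r1c1∈{2}] r1c1's peers cover all but 2 ⇒ r1c1=2.
Step 12. [r6c3∈{6}] only 6 remains possible at r6c3. So r6c3=6.
Step 13. [r4c5∈{3}] only 3 remains possible at r4c5, so r4c5=3.
Step 14. [r2c3∈{4}] nothing but 4 survives at r2c3, so r2c3=4.
Step 15. [r5c4∈{4}] nothing but 4 survives at r5c4 ⇒ r5c4=4.
Step 16. [r5c5∈{1}] r5c5 has the single candidate 1. So r5c5=1.
Step 17. [r2c6∈{3}] r2c6 has the single candidate 3, so r2c6=3.
Step 18. [r3c3∈{1}] r3c3 is down to just 1 ⇒ r3c3=1.
Step 19. [r3c4∈{2}] r3c4 has the single candidate 2 ⇒ r3c4=2.
Step 20. [r3c1∈{5}] r3c1 has the single candidate 5, so r3c1=5.
Step 21. [r2c4∈{6}] r2c4 has the single candidate 6. So r2c4=6.

Answer: 2 6 3 5 4 1 / 1 5 4 6 2 3 / 5 3 1 2 6 4 / 6 4 2 1 3 5 / 3 2 5 4 1 6 / 4 1 6 3 5 2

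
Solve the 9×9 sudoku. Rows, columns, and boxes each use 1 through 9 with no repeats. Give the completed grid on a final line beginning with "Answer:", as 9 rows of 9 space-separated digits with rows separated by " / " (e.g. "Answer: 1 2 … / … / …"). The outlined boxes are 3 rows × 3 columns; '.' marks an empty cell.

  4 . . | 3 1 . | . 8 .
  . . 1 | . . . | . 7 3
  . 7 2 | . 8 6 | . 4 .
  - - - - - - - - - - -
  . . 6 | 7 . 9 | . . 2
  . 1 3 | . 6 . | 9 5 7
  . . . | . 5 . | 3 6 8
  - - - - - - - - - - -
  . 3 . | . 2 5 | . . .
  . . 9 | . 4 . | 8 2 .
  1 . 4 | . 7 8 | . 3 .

Step 1. [r1c3∈{5}] r1c3's peers cover all but 5, so r1c3=5.
Step 2. [r7c7∈{1,4,6,7}] 7 has one home in col 7: r7c7. So r7c7=7.
Step 3. [r2c5∈{9}] r2c5 is down to just 9. So r2c5=9.
Step 4. [r7c8∈{1,9}] across col 8, 9 lands solely at r7c8 ⇒ r7c8=9.
Step 5. [r5c4∈{2,4,8}] in col 4, 8 fits only at r5c4 ⇒ r5c4=8.
Step 6. [r5c6∈{2,4}] r5c6 is the only open cell in row 5 admitting 4, so r5c6=4.
Step 7. [r2c6∈{2}] only 2 remains possible at r2c6. So r2c6=2.
Step 8. [r6c4∈{1,2}] across col 4, 2 lands solely at r6c4. So r6c4=2.
Step 9. [r8c1∈{5,6,7}] 7 has one home in row 8: r8c1, so r8c1=7.
Step 10. [r3c4∈{5}] r3c4's peers cover all but 5, so r3c4=5.
Step 11. [r6c2∈{4,9}] row 6 places 4 nowhere but r6c2. So r6c2=4.
Step 12. [r1c2∈{6,9}] across col 2, 9 lands solely at r1c2, so r1c2=9.
Step 13. [r1c9∈{6}] r1c9's peers cover all but 6 ⇒ r1c9=6.
Step 14. [r9c7∈{5,6}] 6 has one home in col 7: r9c7 ⇒ r9c7=6.
Step 15. [r9c9∈{5}] r9c9's peers cover all but 5, so r9c9=5.
Step 16. [r8c9∈{1}] nothing but 1 survives at r8c9 ⇒ r8c9=1.
Step 17. [r8c4∈{6}] r8c4 is down to just 6 ⇒ r8c4=6.
Step 18. [r4c1∈{5,8}] in col 1, 5 fits only at r4c1 ⇒ r4c1=5.
Step 19. [r7c1∈{6,8}] 6 has one home in row 7: r7c1. So r7c1=6.
Step 20. [r2c1∈{8}] r2c1 has the single candidate 8, so r2c1=8.
Step 21. [r4c8∈{1}] only 1 remains possible at r4c8 ⇒ r4c8=1.
Step 22. [r5c1∈{2}] only 2 remains possible at r5c1 ⇒ r5c1=2.
Step 23. [r6c1∈{9}] r6c1's peers cover all but 9 ⇒ r6c1=9.
Step 24. [r3c9∈{9}] r3c9's peers cover all but 9, so r3c9=9.
Step 25. [r8c6∈{3}] r8c6's peers cover all but 3. So r8c6=3.
Step 26. [r2c2∈{6}] only 6 remains possible at r2c2 ⇒ r2c2=6.
Step 27. [r1c7∈{2}] r1c7 has the single candidate 2, so r1c7=2.
Step 28. [r9c4∈{9}] r9c4's peers cover all but 9 ⇒ r9c4=9.
Step 29. [r4c2∈{8}] only 8 remains possible at r4c2 ⇒ r4c2=8.
Step 30. [r7c4∈{1}] r7c4 is down to just 1, so r7c4=1.
Step 31. [r7c3∈{8}] nothing but 8 survives at r7c3 ⇒ r7c3=8.
Step 32. [r6c3∈{7}] nothing but 7 survives at r6c3. So r6c3=7.
Step 33. [r7c9∈{4}] r7c9 is down to just 4 ⇒ r7c9=4.
Step 34. [r1c6∈{7}] only 7 remains possible at r1c6, so r1c6=7.
Step 35. [r3c7∈{1}] nothing but 1 survives at r3c7. So r3c7=1.
Step 36. [r8c2∈{5}] r8c2 is down to just 5 ⇒ r8c2=5.
Step 37. [r2c7∈{5}] r2c7 is down to just 5 ⇒ r2c7=5.
Step 38. [r3c1∈{3}] only 3 remains possible at r3c1 ⇒ r3c1=3.
Step 39. [r4c5∈{3}] r4c5's peers cover all but 3 ⇒ r4c5=3.
Step 40. [r6c6∈{1}] nothing but 1 survives at r6c6. So r6c6=1.
Step 41. [r4c7∈{4}] only 4 remains possible at r4c7. So r4c7=4.
Step 42. [r9c2∈{2}] r9c2's peers cover all but 2 ⇒ r9c2=2.
Step 43. [r2c4∈{4}] nothing but 4 survives at r2c4. So r2c4=4.

Answer: 4 9 5 3 1 7 2 8 6 / 8 6 1 4 9 2 5 7 3 / 3 7 2 5 8 6 1 4 9 / 5 8 6 7 3 9 4 1 2 / 2 1 3 8 6 4 9 5 7 / 9 4 7 2 5 1 3 6 8 / 6 3 8 1 2 5 7 9 4 / 7 5 9 6 4 3 8 2 1 / 1 2 4 9 7 8 6 3 5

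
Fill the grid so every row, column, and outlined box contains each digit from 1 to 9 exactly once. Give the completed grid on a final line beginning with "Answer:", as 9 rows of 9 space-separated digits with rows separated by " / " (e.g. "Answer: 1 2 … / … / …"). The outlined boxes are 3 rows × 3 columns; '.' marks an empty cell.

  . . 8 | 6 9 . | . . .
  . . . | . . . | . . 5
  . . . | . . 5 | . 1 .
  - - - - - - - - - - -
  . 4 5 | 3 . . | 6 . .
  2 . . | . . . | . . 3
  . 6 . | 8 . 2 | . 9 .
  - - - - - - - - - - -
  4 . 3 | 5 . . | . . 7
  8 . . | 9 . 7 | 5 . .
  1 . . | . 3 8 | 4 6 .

Step 1. [r8c2∈{2}] r8c2 has the single candidate 2, so r8c2=2.
Step 2. [r3c9∈{2,4,6,8,9}] across col 9, 6 lands solely at r3c9 ⇒ r3c9=6.
Step 3. [r7c2∈{9}] r7c2's peers cover all but 9 ⇒ r7c2=9.
Step 4. [r8c5∈{1,4,6}] r8c5 is the only open cell in row 8 admitting 4. So r8c5=4.
Step 5. [r4c9∈{1,2,8}] r4c9 is the only open cell in col 9 admitting 8, so r4c9=8.
Step 6. [r9c3∈{7}] r9c3's peers cover all but 7 ⇒ r9c3=7.
Step 7. [r6c3∈{1}] r6c3 has the single candidate 1, so r6c3=1.
Step 8. [r6c7∈{7}] only 7 remains possible at r6c7, so r6c7=7.
Step 9. [r9c4∈{2}] r9c4 is down to just 2, so r9c4=2.
Step 10. [r1c9∈{2,4}] in col 9, 2 fits only at r1c9, so r1c9=2.
Step 11. [r1c7∈{3}] only 3 remains possible at r1c7, so r1c7=3.
Step 12. [r5c3∈{9}] r5c3 is down to just 9 ⇒ r5c3=9.
Step 13. [r4c1∈{7}] nothing but 7 survives at r4c1 ⇒ r4c1=7.
Step 14. [r4c5∈{1}] nothing but 1 survives at r4c5. So r4c5=1.
Step 15. [r2c4∈{1,4,7}] across col 4, 1 lands solely at r2c4 ⇒ r2c4=1.
Step 16. [r1c6∈{4}] r1c6's peers cover all but 4 ⇒ r1c6=4.
Step 17. [r2c8∈{4,7,8}] across box 3, 4 lands solely at r2c8 ⇒ r2c8=4.
Step 18. [r3c4∈{7}] r3c4 is down to just 7, so r3c4=7.
Step 19. [r7c7∈{1,2,8}] r7c7 is the only open cell in col 7 admitting 2, so r7c7=2.
Step 20. [r3c2∈{3}] r3c2 has the single candidate 3. So r3c2=3.
Step 21. [r2c1∈{6,9}] 6 has one home in col 1: r2c1 ⇒ r2c1=6.
Step 22. [r5c5∈{5,6,7}] r5c5 is the only open cell in row 5 admitting 7, so r5c5=7.
Step 23. [r2c3∈{2}] only 2 remains possible at r2c3 ⇒ r2c3=2.
Step 24. [r2c7∈{8,9}] 9 has one home in row 2: r2c7. So r2c7=9.
Step 25. [r1c2∈{1,5,7}] 1 has one home in row 1: r1c2 ⇒ r1c2=1.
Step 26. [r5c6∈{6}] r5c6's peers cover all but 6, so r5c6=6.
Step 27. [r3c7∈{8}] r3c7's peers cover all but 8. So r3c7=8.
Step 28. [r4c8∈{2}] r4c8 has the single candidate 2, so r4c8=2.
Step 29. [r8c8∈{3}] r8c8 is down to just 3, so r8c8=3.
Step 30. [r9c9∈{9}] r9c9 has the single candidate 9. So r9c9=9.
Step 31. [r1c8∈{7}] r1c8's peers cover all but 7, so r1c8=7.
Step 32. [r7c5∈{6}] r7c5 is down to just 6. So r7c5=6.
Step 33. [r1c1∈{5}] r1c1's peers cover all but 5 ⇒ r1c1=5.
Step 34. [r5c7∈{1}] r5c7 is down to just 1 ⇒ r5c7=1.
Step 35. [r8c9∈{1}] nothing but 1 survives at r8c9, so r8c9=1.
Step 36. [r5c4∈{4}] only 4 remains possible at r5c4. So r5c4=4.
Step 37. [r6c1∈{3}] only 3 remains possible at r6c1. So r6c1=3.
Step 38. [r9c2∈{5}] only 5 remains possible at r9c2, so r9c2=5.
Step 39. [r7c8∈{8}] r7c8 has the single candidate 8. So r7c8=8.
Step 40. [r2c6∈{3}] nothing but 3 survives at r2c6. So r2c6=3.
Step 41. [r3c5∈{2}] nothing but 2 survives at r3c5 ⇒ r3c5=2.
Step 42. [r6c9∈{4}] nothing but 4 survives at r6c9, so r6c9=4.
Step 43. [r2c5∈{8}] only 8 remains possible at r2c5. So r2c5=8.
Step 44. [r3c3∈{4}] r3c3 has the single candidate 4, so r3c3=4.
Step 45. [r6c5∈{5}] r6c5 is down to just 5. So r6c5=5.
Step 46. [r4c6∈{9}] r4c6 is down to just 9. So r4c6=9.
Step 47. [r2c2∈{7}] r2c2's peers cover all but 7. So r2c2=7.
Step 48. [r8c3∈{6}] nothing but 6 survives at r8c3 ⇒ r8c3=6.
Step 49. [r5c2∈{8}] only 8 remains possible at r5c2 ⇒ r5c2=8.
Step 50. [r7c6∈{1}] nothing but 1 survives at r7c6, so r7c6=1.
Step 51. [r3c1∈{9}] r3c1's peers cover all but 9 ⇒ r3c1=9.
Step 52. [r5c8∈{5}] nothing but 5 survives at r5c8 ⇒ r5c8=5.

Answer: 5 1 8 6 9 4 3 7 2 / 6 7 2 1 8 3 9 4 5 / 9 3 4 7 2 5 8 1 6 / 7 4 5 3 1 9 6 2 8 / 2 8 9 4 7 6 1 5 3 / 3 6 1 8 5 2 7 9 4 / 4 9 3 5 6 1 2 8 7 / 8 2 6 9 4 7 5 3 1 / 1 5 7 2 3 8 4 6 9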